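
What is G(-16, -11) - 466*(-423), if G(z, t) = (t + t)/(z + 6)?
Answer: 985601/5 ≈ 1.9712e+5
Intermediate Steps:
G(z, t) = 2*t/(6 + z) (G(z, t) = (2*t)/(6 + z) = 2*t/(6 + z))
G(-16, -11) - 466*(-423) = 2*(-11)/(6 - 16) - 466*(-423) = 2*(-11)/(-10) + 197118 = 2*(-11)*(-⅒) + 197118 = 11/5 + 197118 = 985601/5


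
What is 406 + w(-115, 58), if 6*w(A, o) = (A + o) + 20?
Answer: 2399/6 ≈ 399.83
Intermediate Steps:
w(A, o) = 10/3 + A/6 + o/6 (w(A, o) = ((A + o) + 20)/6 = (20 + A + o)/6 = 10/3 + A/6 + o/6)
406 + w(-115, 58) = 406 + (10/3 + (⅙)*(-115) + (⅙)*58) = 406 + (10/3 - 115/6 + 29/3) = 406 - 37/6 = 2399/6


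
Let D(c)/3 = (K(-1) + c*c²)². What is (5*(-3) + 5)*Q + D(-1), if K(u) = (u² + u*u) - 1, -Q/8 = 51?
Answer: 4080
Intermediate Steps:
Q = -408 (Q = -8*51 = -408)
K(u) = -1 + 2*u² (K(u) = (u² + u²) - 1 = 2*u² - 1 = -1 + 2*u²)
D(c) = 3*(1 + c³)² (D(c) = 3*((-1 + 2*(-1)²) + c*c²)² = 3*((-1 + 2*1) + c³)² = 3*((-1 + 2) + c³)² = 3*(1 + c³)²)
(5*(-3) + 5)*Q + D(-1) = (5*(-3) + 5)*(-408) + 3*(1 + (-1)³)² = (-15 + 5)*(-408) + 3*(1 - 1)² = -10*(-408) + 3*0² = 4080 + 3*0 = 4080 + 0 = 4080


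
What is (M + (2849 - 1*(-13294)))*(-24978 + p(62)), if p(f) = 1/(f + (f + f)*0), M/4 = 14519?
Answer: -114938141065/62 ≈ -1.8538e+9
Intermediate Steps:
M = 58076 (M = 4*14519 = 58076)
p(f) = 1/f (p(f) = 1/(f + (2*f)*0) = 1/(f + 0) = 1/f)
(M + (2849 - 1*(-13294)))*(-24978 + p(62)) = (58076 + (2849 - 1*(-13294)))*(-24978 + 1/62) = (58076 + (2849 + 13294))*(-24978 + 1/62) = (58076 + 16143)*(-1548635/62) = 74219*(-1548635/62) = -114938141065/62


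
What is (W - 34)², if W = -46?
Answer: 6400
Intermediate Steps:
(W - 34)² = (-46 - 34)² = (-80)² = 6400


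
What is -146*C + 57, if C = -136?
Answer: 19913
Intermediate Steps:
-146*C + 57 = -146*(-136) + 57 = 19856 + 57 = 19913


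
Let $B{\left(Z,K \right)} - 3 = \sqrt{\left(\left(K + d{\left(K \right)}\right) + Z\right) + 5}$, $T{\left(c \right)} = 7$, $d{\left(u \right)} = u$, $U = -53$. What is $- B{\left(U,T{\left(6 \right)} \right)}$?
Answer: $-3 - i \sqrt{34} \approx -3.0 - 5.831 i$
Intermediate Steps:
$B{\left(Z,K \right)} = 3 + \sqrt{5 + Z + 2 K}$ ($B{\left(Z,K \right)} = 3 + \sqrt{\left(\left(K + K\right) + Z\right) + 5} = 3 + \sqrt{\left(2 K + Z\right) + 5} = 3 + \sqrt{\left(Z + 2 K\right) + 5} = 3 + \sqrt{5 + Z + 2 K}$)
$- B{\left(U,T{\left(6 \right)} \right)} = - (3 + \sqrt{5 - 53 + 2 \cdot 7}) = - (3 + \sqrt{5 - 53 + 14}) = - (3 + \sqrt{-34}) = - (3 + i \sqrt{34}) = -3 - i \sqrt{34}$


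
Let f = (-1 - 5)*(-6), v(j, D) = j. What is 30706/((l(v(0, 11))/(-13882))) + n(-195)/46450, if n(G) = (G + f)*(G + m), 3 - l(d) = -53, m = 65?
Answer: -494995199647/65030 ≈ -7.6118e+6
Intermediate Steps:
l(d) = 56 (l(d) = 3 - 1*(-53) = 3 + 53 = 56)
f = 36 (f = -6*(-6) = 36)
n(G) = (36 + G)*(65 + G) (n(G) = (G + 36)*(G + 65) = (36 + G)*(65 + G))
30706/((l(v(0, 11))/(-13882))) + n(-195)/46450 = 30706/((56/(-13882))) + (2340 + (-195)² + 101*(-195))/46450 = 30706/((56*(-1/13882))) + (2340 + 38025 - 19695)*(1/46450) = 30706/(-28/6941) + 20670*(1/46450) = 30706*(-6941/28) + 2067/4645 = -106565173/14 + 2067/4645 = -494995199647/65030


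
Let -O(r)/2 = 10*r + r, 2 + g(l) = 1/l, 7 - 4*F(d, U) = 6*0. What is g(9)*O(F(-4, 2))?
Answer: 1309/18 ≈ 72.722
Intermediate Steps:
F(d, U) = 7/4 (F(d, U) = 7/4 - 3*0/2 = 7/4 - 1/4*0 = 7/4 + 0 = 7/4)
g(l) = -2 + 1/l
O(r) = -22*r (O(r) = -2*(10*r + r) = -22*r)
g(9)*O(F(-4, 2)) = (-2 + 1/9)*(-22*7/4) = (-2 + 1/9)*(-77/2) = -17/9*(-77/2) = 1309/18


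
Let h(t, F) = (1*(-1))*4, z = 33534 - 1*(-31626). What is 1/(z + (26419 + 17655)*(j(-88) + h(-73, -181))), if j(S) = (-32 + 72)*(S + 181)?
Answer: 1/163844144 ≈ 6.1034e-9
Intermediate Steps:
z = 65160 (z = 33534 + 31626 = 65160)
j(S) = 7240 + 40*S (j(S) = 40*(181 + S) = 7240 + 40*S)
h(t, F) = -4 (h(t, F) = -1*4 = -4)
1/(z + (26419 + 17655)*(j(-88) + h(-73, -181))) = 1/(65160 + (26419 + 17655)*((7240 + 40*(-88)) - 4)) = 1/(65160 + 44074*((7240 - 3520) - 4)) = 1/(65160 + 44074*(3720 - 4)) = 1/(65160 + 44074*3716) = 1/(65160 + 163778984) = 1/163844144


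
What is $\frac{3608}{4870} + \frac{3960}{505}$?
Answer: $\frac{2110724}{245935} \approx 8.5824$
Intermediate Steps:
$\frac{3608}{4870} + \frac{3960}{505} = 3608 \cdot \frac{1}{4870} + 3960 \cdot \frac{1}{505} = \frac{1804}{2435} + \frac{792}{101} = \frac{2110724}{245935}$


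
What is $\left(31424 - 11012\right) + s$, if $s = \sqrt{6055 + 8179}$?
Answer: $20412 + \sqrt{14234} \approx 20531.0$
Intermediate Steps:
$s = \sqrt{14234} \approx 119.31$
$\left(31424 - 11012\right) + s = \left(31424 - 11012\right) + \sqrt{14234} = 20412 + \sqrt{14234}$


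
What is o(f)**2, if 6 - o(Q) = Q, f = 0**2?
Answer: 36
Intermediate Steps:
f = 0
o(Q) = 6 - Q
o(f)**2 = (6 - 1*0)**2 = (6 + 0)**2 = 6**2 = 36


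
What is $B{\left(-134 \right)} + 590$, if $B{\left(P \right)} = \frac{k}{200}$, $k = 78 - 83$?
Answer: $\frac{23599}{40} \approx 589.97$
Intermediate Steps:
$k = -5$
$B{\left(P \right)} = - \frac{1}{40}$ ($B{\left(P \right)} = - \frac{5}{200} = \left(-5\right) \frac{1}{200} = - \frac{1}{40}$)
$B{\left(-134 \right)} + 590 = - \frac{1}{40} + 590 = \frac{23599}{40}$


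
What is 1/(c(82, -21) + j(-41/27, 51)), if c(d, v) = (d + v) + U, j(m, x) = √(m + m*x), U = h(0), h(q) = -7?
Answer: 729/40432 - 3*I*√1599/40432 ≈ 0.01803 - 0.002967*I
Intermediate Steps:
U = -7
c(d, v) = -7 + d + v (c(d, v) = (d + v) - 7 = -7 + d + v)
1/(c(82, -21) + j(-41/27, 51)) = 1/((-7 + 82 - 21) + √((-41/27)*(1 + 51))) = 1/(54 + √(-41*1/27*52)) = 1/(54 + √(-41/27*52)) = 1/(54 + √(-2132/27)) = 1/(54 + 2*I*√1599/9)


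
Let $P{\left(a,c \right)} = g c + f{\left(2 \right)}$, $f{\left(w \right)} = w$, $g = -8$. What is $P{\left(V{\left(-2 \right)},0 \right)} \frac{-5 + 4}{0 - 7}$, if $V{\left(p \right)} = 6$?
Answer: $\frac{2}{7} \approx 0.28571$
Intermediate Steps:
$P{\left(a,c \right)} = 2 - 8 c$ ($P{\left(a,c \right)} = - 8 c + 2 = 2 - 8 c$)
$P{\left(V{\left(-2 \right)},0 \right)} \frac{-5 + 4}{0 - 7} = \left(2 - 0\right) \frac{-5 + 4}{0 - 7} = \left(2 + 0\right) \left(- \frac{1}{-7}\right) = 2 \left(\left(-1\right) \left(- \frac{1}{7}\right)\right) = 2 \cdot \frac{1}{7} = \frac{2}{7}$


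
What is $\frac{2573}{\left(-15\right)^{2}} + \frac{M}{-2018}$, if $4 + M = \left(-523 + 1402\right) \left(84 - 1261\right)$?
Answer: $\frac{237974389}{454050} \approx 524.12$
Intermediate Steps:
$M = -1034587$ ($M = -4 + \left(-523 + 1402\right) \left(84 - 1261\right) = -4 + 879 \left(-1177\right) = -4 - 1034583 = -1034587$)
$\frac{2573}{\left(-15\right)^{2}} + \frac{M}{-2018} = \frac{2573}{\left(-15\right)^{2}} - \frac{1034587}{-2018} = \frac{2573}{225} - - \frac{1034587}{2018} = 2573 \cdot \frac{1}{225} + \frac{1034587}{2018} = \frac{2573}{225} + \frac{1034587}{2018} = \frac{237974389}{454050}$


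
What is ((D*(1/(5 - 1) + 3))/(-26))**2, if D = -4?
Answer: 1/4 ≈ 0.25000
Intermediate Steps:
((D*(1/(5 - 1) + 3))/(-26))**2 = ((-4*(1/(5 - 1) + 3))/(-26))**2 = (-(-2)*(1/4 + 3)/13)**2 = (-(-2)*13/(13*4))**2 = (-1/26*(-13))**2 = (1/2)**2 = 1/4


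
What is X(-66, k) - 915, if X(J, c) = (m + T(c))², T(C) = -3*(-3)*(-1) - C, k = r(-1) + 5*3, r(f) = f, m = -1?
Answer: -339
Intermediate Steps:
k = 14 (k = -1 + 5*3 = -1 + 15 = 14)
T(C) = -9 - C (T(C) = 9*(-1) - C = -9 - C)
X(J, c) = (-10 - c)² (X(J, c) = (-1 + (-9 - c))² = (-10 - c)²)
X(-66, k) - 915 = (10 + 14)² - 915 = 24² - 915 = 576 - 915 = -339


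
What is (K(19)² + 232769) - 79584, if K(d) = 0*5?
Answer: 153185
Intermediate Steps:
K(d) = 0
(K(19)² + 232769) - 79584 = (0² + 232769) - 79584 = (0 + 232769) - 79584 = 232769 - 79584 = 153185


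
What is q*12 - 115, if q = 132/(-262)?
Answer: -15857/131 ≈ -121.05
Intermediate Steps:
q = -66/131 (q = 132*(-1/262) = -66/131 ≈ -0.50382)
q*12 - 115 = -66/131*12 - 115 = -792/131 - 115 = -15857/131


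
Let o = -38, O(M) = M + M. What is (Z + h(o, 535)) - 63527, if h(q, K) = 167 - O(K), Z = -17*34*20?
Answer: -75990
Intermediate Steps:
O(M) = 2*M
Z = -11560 (Z = -578*20 = -11560)
h(q, K) = 167 - 2*K
(Z + h(o, 535)) - 63527 = (-11560 + (167 - 2*535)) - 63527 = (-11560 + (167 - 1070)) - 63527 = (-11560 - 903) - 63527 = -12463 - 63527 = -75990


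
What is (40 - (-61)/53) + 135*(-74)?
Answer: -527289/53 ≈ -9948.8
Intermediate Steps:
(40 - (-61)/53) + 135*(-74) = (40 - (-61)/53) - 9990 = (40 - 1*(-61/53)) - 9990 = (40 + 61/53) - 9990 = 2181/53 - 9990 = -527289/53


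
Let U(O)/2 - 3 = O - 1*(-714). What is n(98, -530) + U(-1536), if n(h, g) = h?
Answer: -1540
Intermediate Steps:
U(O) = 1434 + 2*O (U(O) = 6 + 2*(O - 1*(-714)) = 6 + 2*(O + 714) = 6 + 2*(714 + O) = 6 + (1428 + 2*O) = 1434 + 2*O)
n(98, -530) + U(-1536) = 98 + (1434 + 2*(-1536)) = 98 + (1434 - 3072) = 98 - 1638 = -1540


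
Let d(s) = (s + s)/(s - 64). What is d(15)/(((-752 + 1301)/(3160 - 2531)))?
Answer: -6290/8967 ≈ -0.70146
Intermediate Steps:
d(s) = 2*s/(-64 + s) (d(s) = (2*s)/(-64 + s) = 2*s/(-64 + s))
d(15)/(((-752 + 1301)/(3160 - 2531))) = (2*15/(-64 + 15))/(((-752 + 1301)/(3160 - 2531))) = (2*15/(-49))/((549/629)) = (2*15*(-1/49))/((549*(1/629))) = -30/(49*549/629) = -30/49*629/549 = -6290/8967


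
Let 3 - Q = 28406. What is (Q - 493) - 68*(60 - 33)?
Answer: -30732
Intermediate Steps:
Q = -28403 (Q = 3 - 1*28406 = 3 - 28406 = -28403)
(Q - 493) - 68*(60 - 33) = (-28403 - 493) - 68*(60 - 33) = -28896 - 68*27 = -28896 - 1836 = -30732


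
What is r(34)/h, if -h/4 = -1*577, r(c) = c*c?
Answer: 289/577 ≈ 0.50087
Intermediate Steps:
r(c) = c²
h = 2308 (h = -(-4)*577 = -4*(-577) = 2308)
r(34)/h = 34²/2308 = 1156*(1/2308) = 289/577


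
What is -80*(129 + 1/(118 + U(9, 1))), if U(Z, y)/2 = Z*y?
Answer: -175450/17 ≈ -10321.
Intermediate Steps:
U(Z, y) = 2*Z*y (U(Z, y) = 2*(Z*y) = 2*Z*y)
-80*(129 + 1/(118 + U(9, 1))) = -80*(129 + 1/(118 + 2*9*1)) = -80*(129 + 1/(118 + 18)) = -80*(129 + 1/136) = -80*17545/136 = -175450/17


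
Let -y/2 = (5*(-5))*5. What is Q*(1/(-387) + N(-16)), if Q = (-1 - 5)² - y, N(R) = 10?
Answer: -827966/387 ≈ -2139.4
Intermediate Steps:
y = 250 (y = -2*5*(-5)*5 = -(-50)*5 = -2*(-125) = 250)
Q = -214 (Q = (-1 - 5)² - 1*250 = (-6)² - 250 = 36 - 250 = -214)
Q*(1/(-387) + N(-16)) = -214*(1/(-387) + 10) = -214*(-1/387 + 10) = -214*3869/387 = -827966/387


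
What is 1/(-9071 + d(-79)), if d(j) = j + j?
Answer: -1/9229 ≈ -0.00010835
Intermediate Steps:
d(j) = 2*j
1/(-9071 + d(-79)) = 1/(-9071 + 2*(-79)) = 1/(-9071 - 158) = 1/(-9229) = -1/9229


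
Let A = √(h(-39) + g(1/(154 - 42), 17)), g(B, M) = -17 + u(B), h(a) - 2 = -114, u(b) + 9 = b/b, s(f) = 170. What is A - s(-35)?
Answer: -170 + I*√137 ≈ -170.0 + 11.705*I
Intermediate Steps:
u(b) = -8 (u(b) = -9 + b/b = -9 + 1 = -8)
h(a) = -112 (h(a) = 2 - 114 = -112)
g(B, M) = -25 (g(B, M) = -17 - 8 = -25)
A = I*√137 (A = √(-112 - 25) = √(-137) = I*√137 ≈ 11.705*I)
A - s(-35) = I*√137 - 1*170 = I*√137 - 170 = -170 + I*√137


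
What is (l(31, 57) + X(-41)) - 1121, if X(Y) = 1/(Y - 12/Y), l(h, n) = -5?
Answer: -1879335/1669 ≈ -1126.0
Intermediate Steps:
(l(31, 57) + X(-41)) - 1121 = (-5 - 41/(-12 + (-41)²)) - 1121 = (-5 - 41/(-12 + 1681)) - 1121 = (-5 - 41/1669) - 1121 = -8386/1669 - 1121 = -1879335/1669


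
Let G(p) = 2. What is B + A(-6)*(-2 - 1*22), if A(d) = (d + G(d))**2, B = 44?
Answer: -340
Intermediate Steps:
A(d) = (2 + d)**2 (A(d) = (d + 2)**2 = (2 + d)**2)
B + A(-6)*(-2 - 1*22) = 44 + (2 - 6)**2*(-2 - 1*22) = 44 + (-4)**2*(-2 - 22) = 44 + 16*(-24) = 44 - 384 = -340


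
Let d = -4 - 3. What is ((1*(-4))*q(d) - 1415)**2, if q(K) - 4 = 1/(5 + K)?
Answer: 2042041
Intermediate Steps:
d = -7
q(K) = 4 + 1/(5 + K)
((1*(-4))*q(d) - 1415)**2 = ((1*(-4))*((21 + 4*(-7))/(5 - 7)) - 1415)**2 = (-4*(21 - 28)/(-2) - 1415)**2 = (-(-2)*(-7) - 1415)**2 = (-4*7/2 - 1415)**2 = (-14 - 1415)**2 = (-1429)**2 = 2042041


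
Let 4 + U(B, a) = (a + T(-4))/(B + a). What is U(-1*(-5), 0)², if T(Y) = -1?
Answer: 441/25 ≈ 17.640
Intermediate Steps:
U(B, a) = -4 + (-1 + a)/(B + a) (U(B, a) = -4 + (a - 1)/(B + a) = -4 + (-1 + a)/(B + a))
U(-1*(-5), 0)² = ((-1 - (-4)*(-5) - 3*0)/(-1*(-5) + 0))² = ((-1 - 4*5 + 0)/(5 + 0))² = ((-1 - 20 + 0)/5)² = ((⅕)*(-21))² = (-21/5)² = 441/25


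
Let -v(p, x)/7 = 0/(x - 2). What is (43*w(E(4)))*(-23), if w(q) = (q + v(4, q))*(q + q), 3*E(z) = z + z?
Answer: -126592/9 ≈ -14066.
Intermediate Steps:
v(p, x) = 0 (v(p, x) = -0/(x - 2) = -0/(-2 + x) = -7*0 = 0)
E(z) = 2*z/3 (E(z) = (z + z)/3 = (2*z)/3 = 2*z/3)
w(q) = 2*q² (w(q) = (q + 0)*(q + q) = q*(2*q) = 2*q²)
(43*w(E(4)))*(-23) = (43*(2*((⅔)*4)²))*(-23) = (43*(2*(8/3)²))*(-23) = (43*(2*(64/9)))*(-23) = (43*(128/9))*(-23) = (5504/9)*(-23) = -126592/9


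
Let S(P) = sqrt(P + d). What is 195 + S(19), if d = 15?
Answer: 195 + sqrt(34) ≈ 200.83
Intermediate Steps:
S(P) = sqrt(15 + P) (S(P) = sqrt(P + 15) = sqrt(15 + P))
195 + S(19) = 195 + sqrt(15 + 19) = 195 + sqrt(34)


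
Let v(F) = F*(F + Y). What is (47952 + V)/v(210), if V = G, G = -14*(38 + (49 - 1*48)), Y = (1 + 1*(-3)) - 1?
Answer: 7901/7245 ≈ 1.0905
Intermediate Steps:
Y = -3 (Y = (1 - 3) - 1 = -2 - 1 = -3)
G = -546 (G = -14*(38 + (49 - 48)) = -14*(38 + 1) = -14*39 = -546)
v(F) = F*(-3 + F) (v(F) = F*(F - 3) = F*(-3 + F))
V = -546
(47952 + V)/v(210) = (47952 - 546)/((210*(-3 + 210))) = 47406/((210*207)) = 47406/43470 = 47406*(1/43470) = 7901/7245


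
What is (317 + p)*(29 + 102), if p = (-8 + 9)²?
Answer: 41658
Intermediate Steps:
p = 1 (p = 1² = 1)
(317 + p)*(29 + 102) = (317 + 1)*(29 + 102) = 318*131 = 41658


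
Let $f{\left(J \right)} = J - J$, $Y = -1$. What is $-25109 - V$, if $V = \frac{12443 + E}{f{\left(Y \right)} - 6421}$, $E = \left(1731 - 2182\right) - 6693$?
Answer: $- \frac{161219590}{6421} \approx -25108.0$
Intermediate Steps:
$E = -7144$ ($E = -451 - 6693 = -7144$)
$f{\left(J \right)} = 0$
$V = - \frac{5299}{6421}$ ($V = \frac{12443 - 7144}{0 - 6421} = \frac{5299}{-6421} = 5299 \left(- \frac{1}{6421}\right) = - \frac{5299}{6421} \approx -0.82526$)
$-25109 - V = -25109 - - \frac{5299}{6421} = -25109 + \frac{5299}{6421} = - \frac{161219590}{6421}$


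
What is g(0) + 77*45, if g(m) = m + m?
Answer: 3465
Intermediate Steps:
g(m) = 2*m
g(0) + 77*45 = 2*0 + 77*45 = 0 + 3465 = 3465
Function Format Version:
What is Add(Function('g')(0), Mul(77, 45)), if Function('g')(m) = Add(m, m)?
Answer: 3465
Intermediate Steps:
Function('g')(m) = Mul(2, m)
Add(Function('g')(0), Mul(77, 45)) = Add(Mul(2, 0), Mul(77, 45)) = Add(0, 3465) = 3465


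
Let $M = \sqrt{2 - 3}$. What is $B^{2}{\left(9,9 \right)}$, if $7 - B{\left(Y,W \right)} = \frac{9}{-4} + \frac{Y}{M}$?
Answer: $\frac{73}{16} + \frac{333 i}{2} \approx 4.5625 + 166.5 i$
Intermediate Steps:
$M = i$ ($M = \sqrt{-1} = i \approx 1.0 i$)
$B{\left(Y,W \right)} = \frac{37}{4} + i Y$ ($B{\left(Y,W \right)} = 7 - \left(\frac{9}{-4} + \frac{Y}{i}\right) = 7 - \left(9 \left(- \frac{1}{4}\right) + Y \left(- i\right)\right) = 7 - \left(- \frac{9}{4} - i Y\right) = 7 + \left(\frac{9}{4} + i Y\right) = \frac{37}{4} + i Y$)
$B^{2}{\left(9,9 \right)} = \left(\frac{37}{4} + i 9\right)^{2} = \left(\frac{37}{4} + 9 i\right)^{2}$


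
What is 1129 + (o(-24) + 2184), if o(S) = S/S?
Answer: 3314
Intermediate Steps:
o(S) = 1
1129 + (o(-24) + 2184) = 1129 + (1 + 2184) = 1129 + 2185 = 3314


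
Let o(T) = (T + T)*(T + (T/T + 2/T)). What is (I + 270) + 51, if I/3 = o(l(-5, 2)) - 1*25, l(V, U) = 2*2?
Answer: 378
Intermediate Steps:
l(V, U) = 4
o(T) = 2*T*(1 + T + 2/T) (o(T) = (2*T)*(T + (1 + 2/T)) = (2*T)*(1 + T + 2/T) = 2*T*(1 + T + 2/T))
I = 57 (I = 3*((4 + 2*4 + 2*4²) - 1*25) = 3*((4 + 8 + 2*16) - 25) = 3*((4 + 8 + 32) - 25) = 3*(44 - 25) = 3*19 = 57)
(I + 270) + 51 = (57 + 270) + 51 = 327 + 51 = 378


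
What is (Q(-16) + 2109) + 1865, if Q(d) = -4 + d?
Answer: 3954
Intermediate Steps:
(Q(-16) + 2109) + 1865 = ((-4 - 16) + 2109) + 1865 = (-20 + 2109) + 1865 = 2089 + 1865 = 3954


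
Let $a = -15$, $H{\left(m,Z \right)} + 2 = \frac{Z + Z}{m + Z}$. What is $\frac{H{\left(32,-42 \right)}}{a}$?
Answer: $- \frac{32}{75} \approx -0.42667$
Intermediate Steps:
$H{\left(m,Z \right)} = -2 + \frac{2 Z}{Z + m}$ ($H{\left(m,Z \right)} = -2 + \frac{Z + Z}{m + Z} = -2 + \frac{2 Z}{Z + m}$)
$\frac{H{\left(32,-42 \right)}}{a} = \frac{\left(-2\right) 32 \frac{1}{-42 + 32}}{-15} = - \frac{\left(-2\right) 32 \frac{1}{-10}}{15} = - \frac{\left(-2\right) 32 \left(- \frac{1}{10}\right)}{15} = \left(- \frac{1}{15}\right) \frac{32}{5} = - \frac{32}{75}$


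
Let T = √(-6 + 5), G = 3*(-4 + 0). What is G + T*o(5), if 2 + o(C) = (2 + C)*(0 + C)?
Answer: -12 + 33*I ≈ -12.0 + 33.0*I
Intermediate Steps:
o(C) = -2 + C*(2 + C) (o(C) = -2 + (2 + C)*(0 + C) = -2 + (2 + C)*C = -2 + C*(2 + C))
G = -12 (G = 3*(-4) = -12)
T = I (T = √(-1) = I ≈ 1.0*I)
G + T*o(5) = -12 + I*(-2 + 5² + 2*5) = -12 + I*(-2 + 25 + 10) = -12 + I*33 = -12 + 33*I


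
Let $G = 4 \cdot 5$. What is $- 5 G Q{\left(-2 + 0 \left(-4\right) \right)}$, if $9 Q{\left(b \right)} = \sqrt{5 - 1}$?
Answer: $- \frac{200}{9} \approx -22.222$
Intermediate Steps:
$Q{\left(b \right)} = \frac{2}{9}$ ($Q{\left(b \right)} = \frac{\sqrt{5 - 1}}{9} = \frac{\sqrt{4}}{9} = \frac{1}{9} \cdot 2 = \frac{2}{9}$)
$G = 20$
$- 5 G Q{\left(-2 + 0 \left(-4\right) \right)} = \left(-5\right) 20 \cdot \frac{2}{9} = \left(-100\right) \frac{2}{9} = - \frac{200}{9}$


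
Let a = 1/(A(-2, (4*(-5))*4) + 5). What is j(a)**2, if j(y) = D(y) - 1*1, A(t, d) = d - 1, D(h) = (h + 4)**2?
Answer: 7401677089/33362176 ≈ 221.86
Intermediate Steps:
D(h) = (4 + h)**2
A(t, d) = -1 + d
a = -1/76 (a = 1/((-1 + (4*(-5))*4) + 5) = 1/((-1 - 20*4) + 5) = 1/((-1 - 80) + 5) = 1/(-81 + 5) = 1/(-76) = -1/76 ≈ -0.013158)
j(y) = -1 + (4 + y)**2 (j(y) = (4 + y)**2 - 1*1 = (4 + y)**2 - 1 = -1 + (4 + y)**2)
j(a)**2 = (-1 + (4 - 1/76)**2)**2 = (-1 + (303/76)**2)**2 = (-1 + 91809/5776)**2 = (86033/5776)**2 = 7401677089/33362176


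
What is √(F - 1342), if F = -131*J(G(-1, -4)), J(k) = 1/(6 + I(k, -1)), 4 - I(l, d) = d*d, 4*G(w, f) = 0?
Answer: I*√12209/3 ≈ 36.831*I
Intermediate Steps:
G(w, f) = 0 (G(w, f) = (¼)*0 = 0)
I(l, d) = 4 - d² (I(l, d) = 4 - d*d = 4 - d²)
J(k) = ⅑ (J(k) = 1/(6 + (4 - 1*(-1)²)) = 1/(6 + (4 - 1*1)) = 1/(6 + (4 - 1)) = 1/(6 + 3) = 1/9 = ⅑)
F = -131/9 (F = -131*⅑ = -131/9 ≈ -14.556)
√(F - 1342) = √(-131/9 - 1342) = √(-12209/9) = I*√12209/3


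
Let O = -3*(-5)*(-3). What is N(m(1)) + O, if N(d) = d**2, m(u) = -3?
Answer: -36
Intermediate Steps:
O = -45 (O = 15*(-3) = -45)
N(m(1)) + O = (-3)**2 - 45 = 9 - 45 = -36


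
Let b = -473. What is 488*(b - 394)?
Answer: -423096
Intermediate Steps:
488*(b - 394) = 488*(-473 - 394) = 488*(-867) = -423096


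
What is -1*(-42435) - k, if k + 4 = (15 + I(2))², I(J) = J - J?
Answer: 42214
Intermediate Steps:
I(J) = 0
k = 221 (k = -4 + (15 + 0)² = -4 + 15² = -4 + 225 = 221)
-1*(-42435) - k = -1*(-42435) - 1*221 = 42435 - 221 = 42214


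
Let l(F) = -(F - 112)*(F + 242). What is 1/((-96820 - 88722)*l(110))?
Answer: -1/130621568 ≈ -7.6557e-9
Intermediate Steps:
l(F) = -(-112 + F)*(242 + F)
1/((-96820 - 88722)*l(110)) = 1/((-96820 - 88722)*(27104 - 1*110² - 130*110)) = 1/((-185542)*(27104 - 1*12100 - 14300)) = -1/(185542*(27104 - 12100 - 14300)) = -1/185542/704 = -1/185542*1/704 = -1/130621568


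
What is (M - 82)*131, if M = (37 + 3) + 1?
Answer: -5371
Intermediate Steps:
M = 41 (M = 40 + 1 = 41)
(M - 82)*131 = (41 - 82)*131 = -41*131 = -5371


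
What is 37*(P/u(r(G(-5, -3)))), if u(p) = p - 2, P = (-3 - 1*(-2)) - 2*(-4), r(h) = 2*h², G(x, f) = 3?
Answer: 259/16 ≈ 16.188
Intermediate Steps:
P = 7 (P = (-3 + 2) + 8 = -1 + 8 = 7)
u(p) = -2 + p
37*(P/u(r(G(-5, -3)))) = 37*(7/(-2 + 2*3²)) = 37*(7/(-2 + 2*9)) = 37*(7/(-2 + 18)) = 37*(7/16) = 259/16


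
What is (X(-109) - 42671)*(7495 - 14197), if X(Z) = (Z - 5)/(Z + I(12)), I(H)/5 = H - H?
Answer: 31171169550/109 ≈ 2.8597e+8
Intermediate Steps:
I(H) = 0 (I(H) = 5*(H - H) = 5*0 = 0)
X(Z) = (-5 + Z)/Z (X(Z) = (Z - 5)/(Z + 0) = (-5 + Z)/Z)
(X(-109) - 42671)*(7495 - 14197) = ((-5 - 109)/(-109) - 42671)*(7495 - 14197) = (-1/109*(-114) - 42671)*(-6702) = (114/109 - 42671)*(-6702) = -4651025/109*(-6702) = 31171169550/109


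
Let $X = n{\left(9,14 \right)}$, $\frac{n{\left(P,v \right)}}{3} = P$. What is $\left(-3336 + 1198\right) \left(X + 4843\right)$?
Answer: $-10412060$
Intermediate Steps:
$n{\left(P,v \right)} = 3 P$
$X = 27$ ($X = 3 \cdot 9 = 27$)
$\left(-3336 + 1198\right) \left(X + 4843\right) = \left(-3336 + 1198\right) \left(27 + 4843\right) = \left(-2138\right) 4870 = -10412060$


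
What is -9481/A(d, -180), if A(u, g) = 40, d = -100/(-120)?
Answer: -9481/40 ≈ -237.02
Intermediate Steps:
d = ⅚ (d = -100*(-1/120) = ⅚ ≈ 0.83333)
-9481/A(d, -180) = -9481/40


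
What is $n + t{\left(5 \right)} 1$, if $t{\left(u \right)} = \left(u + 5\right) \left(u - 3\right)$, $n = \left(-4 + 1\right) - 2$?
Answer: $15$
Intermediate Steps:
$n = -5$ ($n = -3 - 2 = -5$)
$t{\left(u \right)} = \left(-3 + u\right) \left(5 + u\right)$ ($t{\left(u \right)} = \left(5 + u\right) \left(-3 + u\right) = \left(-3 + u\right) \left(5 + u\right)$)
$n + t{\left(5 \right)} 1 = -5 + \left(-15 + 5^{2} + 2 \cdot 5\right) 1 = -5 + \left(-15 + 25 + 10\right) 1 = -5 + 20 \cdot 1 = -5 + 20 = 15$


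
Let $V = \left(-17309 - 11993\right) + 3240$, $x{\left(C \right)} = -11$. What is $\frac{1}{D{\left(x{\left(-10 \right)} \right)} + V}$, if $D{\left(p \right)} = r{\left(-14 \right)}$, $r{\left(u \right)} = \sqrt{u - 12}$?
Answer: $- \frac{13031}{339613935} - \frac{i \sqrt{26}}{679227870} \approx -3.837 \cdot 10^{-5} - 7.5071 \cdot 10^{-9} i$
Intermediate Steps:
$r{\left(u \right)} = \sqrt{-12 + u}$
$V = -26062$ ($V = -29302 + 3240 = -26062$)
$D{\left(p \right)} = i \sqrt{26}$ ($D{\left(p \right)} = \sqrt{-12 - 14} = \sqrt{-26} = i \sqrt{26}$)
$\frac{1}{D{\left(x{\left(-10 \right)} \right)} + V} = \frac{1}{i \sqrt{26} - 26062} = \frac{1}{-26062 + i \sqrt{26}}$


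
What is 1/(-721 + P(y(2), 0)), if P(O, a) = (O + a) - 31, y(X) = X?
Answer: -1/750 ≈ -0.0013333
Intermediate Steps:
P(O, a) = -31 + O + a
1/(-721 + P(y(2), 0)) = 1/(-721 + (-31 + 2 + 0)) = 1/(-721 - 29) = 1/(-750) = -1/750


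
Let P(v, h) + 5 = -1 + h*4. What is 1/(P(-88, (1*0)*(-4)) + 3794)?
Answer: 1/3788 ≈ 0.00026399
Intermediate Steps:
P(v, h) = -6 + 4*h (P(v, h) = -5 + (-1 + h*4) = -5 + (-1 + 4*h) = -6 + 4*h)
1/(P(-88, (1*0)*(-4)) + 3794) = 1/((-6 + 4*((1*0)*(-4))) + 3794) = 1/((-6 + 4*(0*(-4))) + 3794) = 1/((-6 + 4*0) + 3794) = 1/((-6 + 0) + 3794) = 1/(-6 + 3794) = 1/3788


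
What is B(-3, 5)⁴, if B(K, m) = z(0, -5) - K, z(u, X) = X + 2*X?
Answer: 20736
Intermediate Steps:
z(u, X) = 3*X
B(K, m) = -15 - K (B(K, m) = 3*(-5) - K = -15 - K)
B(-3, 5)⁴ = (-15 - 1*(-3))⁴ = (-15 + 3)⁴ = (-12)⁴ = 20736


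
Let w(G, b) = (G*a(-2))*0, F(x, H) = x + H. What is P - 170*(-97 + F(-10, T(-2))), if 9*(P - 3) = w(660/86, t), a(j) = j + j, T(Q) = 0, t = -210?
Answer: 18193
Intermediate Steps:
a(j) = 2*j
F(x, H) = H + x
w(G, b) = 0 (w(G, b) = (G*(2*(-2)))*0 = (G*(-4))*0 = -4*G*0 = 0)
P = 3 (P = 3 + (1/9)*0 = 3 + 0 = 3)
P - 170*(-97 + F(-10, T(-2))) = 3 - 170*(-97 + (0 - 10)) = 3 - 170*(-97 - 10) = 3 - 170*(-107) = 3 + 18190 = 18193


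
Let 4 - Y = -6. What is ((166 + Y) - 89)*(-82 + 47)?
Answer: -3045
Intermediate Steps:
Y = 10 (Y = 4 - 1*(-6) = 4 + 6 = 10)
((166 + Y) - 89)*(-82 + 47) = ((166 + 10) - 89)*(-82 + 47) = (176 - 89)*(-35) = 87*(-35) = -3045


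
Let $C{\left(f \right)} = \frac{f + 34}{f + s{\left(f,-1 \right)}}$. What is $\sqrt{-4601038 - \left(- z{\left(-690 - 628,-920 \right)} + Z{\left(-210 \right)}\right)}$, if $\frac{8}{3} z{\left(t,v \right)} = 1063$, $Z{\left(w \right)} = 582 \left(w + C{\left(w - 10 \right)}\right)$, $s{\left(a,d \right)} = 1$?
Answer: $\frac{i \sqrt{381890095702}}{292} \approx 2116.3 i$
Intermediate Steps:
$C{\left(f \right)} = \frac{34 + f}{1 + f}$ ($C{\left(f \right)} = \frac{f + 34}{f + 1} = \frac{34 + f}{1 + f}$)
$Z{\left(w \right)} = 582 w + \frac{582 \left(24 + w\right)}{-9 + w}$ ($Z{\left(w \right)} = 582 \left(w + \frac{34 + \left(w - 10\right)}{1 + \left(w - 10\right)}\right) = 582 \left(w + \frac{34 + \left(-10 + w\right)}{1 + \left(-10 + w\right)}\right) = 582 \left(w + \frac{24 + w}{-9 + w}\right) = 582 w + \frac{582 \left(24 + w\right)}{-9 + w}$)
$z{\left(t,v \right)} = \frac{3189}{8}$ ($z{\left(t,v \right)} = \frac{3}{8} \cdot 1063 = \frac{3189}{8}$)
$\sqrt{-4601038 - \left(- z{\left(-690 - 628,-920 \right)} + Z{\left(-210 \right)}\right)} = \sqrt{-4601038 - \left(- \frac{3189}{8} + \frac{582 \left(24 + \left(-210\right)^{2} - -1680\right)}{-9 - 210}\right)} = \sqrt{-4601038 - \left(- \frac{3189}{8} + \frac{582 \left(24 + 44100 + 1680\right)}{-219}\right)} = \sqrt{-4601038 - \left(- \frac{3189}{8} + 582 \left(- \frac{1}{219}\right) 45804\right)} = \sqrt{-4601038 + \left(\frac{3189}{8} - - \frac{8885976}{73}\right)} = \sqrt{-4601038 + \left(\frac{3189}{8} + \frac{8885976}{73}\right)} = \sqrt{-4601038 + \frac{71320605}{584}} = \sqrt{- \frac{2615685587}{584}} = \frac{i \sqrt{381890095702}}{292}$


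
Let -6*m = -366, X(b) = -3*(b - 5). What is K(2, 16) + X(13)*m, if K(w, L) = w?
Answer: -1462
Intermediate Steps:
X(b) = 15 - 3*b (X(b) = -3*(-5 + b) = 15 - 3*b)
m = 61 (m = -⅙*(-366) = 61)
K(2, 16) + X(13)*m = 2 + (15 - 3*13)*61 = 2 + (15 - 39)*61 = 2 - 24*61 = 2 - 1464 = -1462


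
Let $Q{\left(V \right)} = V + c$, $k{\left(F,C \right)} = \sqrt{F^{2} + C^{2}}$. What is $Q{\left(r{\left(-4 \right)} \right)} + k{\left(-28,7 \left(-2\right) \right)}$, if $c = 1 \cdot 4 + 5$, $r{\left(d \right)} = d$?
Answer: $5 + 14 \sqrt{5} \approx 36.305$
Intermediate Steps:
$c = 9$ ($c = 4 + 5 = 9$)
$k{\left(F,C \right)} = \sqrt{C^{2} + F^{2}}$
$Q{\left(V \right)} = 9 + V$ ($Q{\left(V \right)} = V + 9 = 9 + V$)
$Q{\left(r{\left(-4 \right)} \right)} + k{\left(-28,7 \left(-2\right) \right)} = \left(9 - 4\right) + \sqrt{\left(7 \left(-2\right)\right)^{2} + \left(-28\right)^{2}} = 5 + \sqrt{\left(-14\right)^{2} + 784} = 5 + \sqrt{196 + 784} = 5 + \sqrt{980} = 5 + 14 \sqrt{5}$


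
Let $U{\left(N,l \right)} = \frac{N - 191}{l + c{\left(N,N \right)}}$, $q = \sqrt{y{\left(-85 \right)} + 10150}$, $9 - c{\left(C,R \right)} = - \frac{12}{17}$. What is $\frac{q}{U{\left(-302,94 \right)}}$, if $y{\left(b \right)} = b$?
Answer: $- \frac{1763 \sqrt{10065}}{8381} \approx -21.104$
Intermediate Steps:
$c{\left(C,R \right)} = \frac{165}{17}$ ($c{\left(C,R \right)} = 9 - - \frac{12}{17} = 9 + \frac{12}{17} = \frac{165}{17}$)
$q = \sqrt{10065}$ ($q = \sqrt{-85 + 10150} = \sqrt{10065} \approx 100.32$)
$U{\left(N,l \right)} = \frac{-191 + N}{\frac{165}{17} + l}$ ($U{\left(N,l \right)} = \frac{N - 191}{l + \frac{165}{17}} = \frac{-191 + N}{\frac{165}{17} + l}$)
$\frac{q}{U{\left(-302,94 \right)}} = \frac{\sqrt{10065}}{17 \frac{1}{165 + 17 \cdot 94} \left(-191 - 302\right)} = \frac{\sqrt{10065}}{17 \frac{1}{165 + 1598} \left(-493\right)} = \frac{\sqrt{10065}}{17 \cdot \frac{1}{1763} \left(-493\right)} = \frac{\sqrt{10065}}{- \frac{8381}{1763}} = \sqrt{10065} \left(- \frac{1763}{8381}\right) = - \frac{1763 \sqrt{10065}}{8381}$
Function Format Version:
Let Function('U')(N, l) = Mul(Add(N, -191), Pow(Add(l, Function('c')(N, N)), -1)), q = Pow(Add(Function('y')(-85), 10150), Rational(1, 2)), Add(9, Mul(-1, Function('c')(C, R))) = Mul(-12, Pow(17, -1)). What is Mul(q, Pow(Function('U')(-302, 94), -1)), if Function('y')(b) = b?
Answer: Mul(Rational(-1763, 8381), Pow(10065, Rational(1, 2))) ≈ -21.104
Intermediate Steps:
Function('c')(C, R) = Rational(165, 17) (Function('c')(C, R) = Add(9, Mul(-1, Mul(-12, Pow(17, -1)))) = Add(9, Mul(-1, Mul(-12, Rational(1, 17)))) = Add(9, Mul(-1, Rational(-12, 17))) = Add(9, Rational(12, 17)) = Rational(165, 17))
q = Pow(10065, Rational(1, 2)) (q = Pow(Add(-85, 10150), Rational(1, 2)) = Pow(10065, Rational(1, 2)) ≈ 100.32)
Function('U')(N, l) = Mul(Pow(Add(Rational(165, 17), l), -1), Add(-191, N)) (Function('U')(N, l) = Mul(Add(N, -191), Pow(Add(l, Rational(165, 17)), -1)) = Mul(Add(-191, N), Pow(Add(Rational(165, 17), l), -1)) = Mul(Pow(Add(Rational(165, 17), l), -1), Add(-191, N)))
Mul(q, Pow(Function('U')(-302, 94), -1)) = Mul(Pow(10065, Rational(1, 2)), Pow(Mul(17, Pow(Add(165, Mul(17, 94)), -1), Add(-191, -302)), -1)) = Mul(Pow(10065, Rational(1, 2)), Pow(Mul(17, Pow(Add(165, 1598), -1), -493), -1)) = Mul(Pow(10065, Rational(1, 2)), Pow(Mul(17, Pow(1763, -1), -493), -1)) = Mul(Pow(10065, Rational(1, 2)), Pow(Mul(17, Rational(1, 1763), -493), -1)) = Mul(Pow(10065, Rational(1, 2)), Pow(Rational(-8381, 1763), -1)) = Mul(Pow(10065, Rational(1, 2)), Rational(-1763, 8381)) = Mul(Rational(-1763, 8381), Pow(10065, Rational(1, 2)))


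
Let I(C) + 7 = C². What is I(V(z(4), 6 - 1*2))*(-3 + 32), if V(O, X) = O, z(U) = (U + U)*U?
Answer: 29493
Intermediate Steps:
z(U) = 2*U² (z(U) = (2*U)*U = 2*U²)
I(C) = -7 + C²
I(V(z(4), 6 - 1*2))*(-3 + 32) = (-7 + (2*4²)²)*(-3 + 32) = (-7 + (2*16)²)*29 = (-7 + 32²)*29 = (-7 + 1024)*29 = 1017*29 = 29493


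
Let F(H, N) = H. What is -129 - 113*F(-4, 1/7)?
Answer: 323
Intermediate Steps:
-129 - 113*F(-4, 1/7) = -129 - 113*(-4) = -129 + 452 = 323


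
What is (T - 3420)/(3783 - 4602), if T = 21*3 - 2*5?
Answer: 37/9 ≈ 4.1111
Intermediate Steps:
T = 53 (T = 63 - 10 = 53)
(T - 3420)/(3783 - 4602) = (53 - 3420)/(3783 - 4602) = -3367/(-819) = -3367*(-1/819) = 37/9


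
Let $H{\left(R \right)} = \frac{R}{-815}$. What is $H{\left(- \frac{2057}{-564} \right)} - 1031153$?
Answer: $- \frac{473979790037}{459660} \approx -1.0312 \cdot 10^{6}$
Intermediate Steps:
$H{\left(R \right)} = - \frac{R}{815}$ ($H{\left(R \right)} = R \left(- \frac{1}{815}\right) = - \frac{R}{815}$)
$H{\left(- \frac{2057}{-564} \right)} - 1031153 = - \frac{\left(-2057\right) \frac{1}{-564}}{815} - 1031153 = - \frac{\left(-2057\right) \left(- \frac{1}{564}\right)}{815} - 1031153 = \left(- \frac{1}{815}\right) \frac{2057}{564} - 1031153 = - \frac{2057}{459660} - 1031153 = - \frac{473979790037}{459660}$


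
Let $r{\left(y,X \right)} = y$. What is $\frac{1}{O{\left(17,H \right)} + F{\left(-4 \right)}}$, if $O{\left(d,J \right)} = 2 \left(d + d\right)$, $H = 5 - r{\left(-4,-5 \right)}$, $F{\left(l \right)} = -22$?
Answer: $\frac{1}{46} \approx 0.021739$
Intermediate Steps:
$H = 9$ ($H = 5 - -4 = 5 + 4 = 9$)
$O{\left(d,J \right)} = 4 d$ ($O{\left(d,J \right)} = 2 \cdot 2 d = 4 d$)
$\frac{1}{O{\left(17,H \right)} + F{\left(-4 \right)}} = \frac{1}{4 \cdot 17 - 22} = \frac{1}{68 - 22} = \frac{1}{46}$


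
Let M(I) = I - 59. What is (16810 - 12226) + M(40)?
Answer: 4565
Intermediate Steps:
M(I) = -59 + I
(16810 - 12226) + M(40) = (16810 - 12226) + (-59 + 40) = 4584 - 19 = 4565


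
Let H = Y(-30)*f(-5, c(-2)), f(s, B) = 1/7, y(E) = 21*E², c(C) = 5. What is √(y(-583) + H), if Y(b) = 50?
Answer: √349746131/7 ≈ 2671.6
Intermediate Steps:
f(s, B) = ⅐
H = 50/7 (H = 50*(⅐) = 50/7 ≈ 7.1429)
√(y(-583) + H) = √(21*(-583)² + 50/7) = √(21*339889 + 50/7) = √(7137669 + 50/7) = √(49963733/7) = √349746131/7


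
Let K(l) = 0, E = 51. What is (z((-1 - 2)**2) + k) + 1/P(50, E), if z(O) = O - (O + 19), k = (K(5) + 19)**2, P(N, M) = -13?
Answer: 4445/13 ≈ 341.92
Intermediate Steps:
k = 361 (k = (0 + 19)**2 = 19**2 = 361)
z(O) = -19 (z(O) = O - (19 + O) = O + (-19 - O) = -19)
(z((-1 - 2)**2) + k) + 1/P(50, E) = (-19 + 361) + 1/(-13) = 342 - 1/13 = 4445/13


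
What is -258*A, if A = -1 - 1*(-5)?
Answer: -1032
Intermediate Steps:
A = 4 (A = -1 + 5 = 4)
-258*A = -258*4 = -1032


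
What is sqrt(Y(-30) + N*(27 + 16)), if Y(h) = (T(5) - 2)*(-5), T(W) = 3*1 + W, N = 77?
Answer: sqrt(3281) ≈ 57.280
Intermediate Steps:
T(W) = 3 + W
Y(h) = -30 (Y(h) = ((3 + 5) - 2)*(-5) = (8 - 2)*(-5) = 6*(-5) = -30)
sqrt(Y(-30) + N*(27 + 16)) = sqrt(-30 + 77*(27 + 16)) = sqrt(-30 + 77*43) = sqrt(-30 + 3311) = sqrt(3281)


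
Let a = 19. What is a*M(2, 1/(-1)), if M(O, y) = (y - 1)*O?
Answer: -76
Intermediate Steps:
M(O, y) = O*(-1 + y) (M(O, y) = (-1 + y)*O = O*(-1 + y))
a*M(2, 1/(-1)) = 19*(2*(-1 + 1/(-1))) = 19*(2*(-1 - 1)) = 19*(2*(-2)) = 19*(-4) = -76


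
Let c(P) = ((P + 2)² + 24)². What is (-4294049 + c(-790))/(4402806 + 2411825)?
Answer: 385596962975/6814631 ≈ 56584.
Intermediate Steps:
c(P) = (24 + (2 + P)²)² (c(P) = ((2 + P)² + 24)² = (24 + (2 + P)²)²)
(-4294049 + c(-790))/(4402806 + 2411825) = (-4294049 + (24 + (2 - 790)²)²)/(4402806 + 2411825) = (-4294049 + (24 + (-788)²)²)/6814631 = (-4294049 + (24 + 620944)²)*(1/6814631) = (-4294049 + 620968²)*(1/6814631) = (-4294049 + 385601257024)*(1/6814631) = 385596962975*(1/6814631) = 385596962975/6814631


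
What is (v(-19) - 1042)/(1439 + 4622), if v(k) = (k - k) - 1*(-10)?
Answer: -1032/6061 ≈ -0.17027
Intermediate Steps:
v(k) = 10 (v(k) = 0 + 10 = 10)
(v(-19) - 1042)/(1439 + 4622) = (10 - 1042)/(1439 + 4622) = -1032/6061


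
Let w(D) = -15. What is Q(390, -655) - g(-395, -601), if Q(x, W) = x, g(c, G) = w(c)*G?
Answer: -8625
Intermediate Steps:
g(c, G) = -15*G
Q(390, -655) - g(-395, -601) = 390 - (-15)*(-601) = 390 - 1*9015 = 390 - 9015 = -8625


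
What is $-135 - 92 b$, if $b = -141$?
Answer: $12837$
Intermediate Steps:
$-135 - 92 b = -135 - -12972 = -135 + 12972 = 12837$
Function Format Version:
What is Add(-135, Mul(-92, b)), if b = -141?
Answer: 12837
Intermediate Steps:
Add(-135, Mul(-92, b)) = Add(-135, Mul(-92, -141)) = Add(-135, 12972) = 12837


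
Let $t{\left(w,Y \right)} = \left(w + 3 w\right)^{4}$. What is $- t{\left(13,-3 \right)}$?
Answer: $-7311616$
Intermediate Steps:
$t{\left(w,Y \right)} = 256 w^{4}$ ($t{\left(w,Y \right)} = \left(4 w\right)^{4} = 256 w^{4}$)
$- t{\left(13,-3 \right)} = - 256 \cdot 13^{4} = - 256 \cdot 28561 = \left(-1\right) 7311616 = -7311616$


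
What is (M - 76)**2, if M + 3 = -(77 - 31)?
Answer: 15625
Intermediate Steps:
M = -49 (M = -3 - (77 - 31) = -3 - 1*46 = -3 - 46 = -49)
(M - 76)**2 = (-49 - 76)**2 = (-125)**2 = 15625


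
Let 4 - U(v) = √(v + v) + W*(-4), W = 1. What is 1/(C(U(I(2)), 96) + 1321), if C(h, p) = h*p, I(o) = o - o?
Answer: 1/2089 ≈ 0.00047870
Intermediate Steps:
I(o) = 0
U(v) = 8 - √2*√v (U(v) = 4 - (√(v + v) + 1*(-4)) = 4 - (√(2*v) - 4) = 4 - (√2*√v - 4) = 4 - (-4 + √2*√v) = 4 + (4 - √2*√v) = 8 - √2*√v)
1/(C(U(I(2)), 96) + 1321) = 1/((8 - √2*√0)*96 + 1321) = 1/((8 - 1*√2*0)*96 + 1321) = 1/((8 + 0)*96 + 1321) = 1/(8*96 + 1321) = 1/(768 + 1321) = 1/2089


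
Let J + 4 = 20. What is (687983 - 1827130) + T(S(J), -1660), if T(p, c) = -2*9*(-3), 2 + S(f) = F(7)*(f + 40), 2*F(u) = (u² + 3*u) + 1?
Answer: -1139093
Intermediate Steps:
F(u) = ½ + u²/2 + 3*u/2 (F(u) = ((u² + 3*u) + 1)/2 = (1 + u² + 3*u)/2 = ½ + u²/2 + 3*u/2)
J = 16 (J = -4 + 20 = 16)
S(f) = 1418 + 71*f/2 (S(f) = -2 + (½ + (½)*7² + (3/2)*7)*(f + 40) = -2 + (½ + (½)*49 + 21/2)*(40 + f) = -2 + (½ + 49/2 + 21/2)*(40 + f) = -2 + 71*(40 + f)/2 = -2 + (1420 + 71*f/2) = 1418 + 71*f/2)
T(p, c) = 54 (T(p, c) = -18*(-3) = 54)
(687983 - 1827130) + T(S(J), -1660) = (687983 - 1827130) + 54 = -1139147 + 54 = -1139093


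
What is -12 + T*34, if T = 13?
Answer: 430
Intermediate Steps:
-12 + T*34 = -12 + 13*34 = -12 + 442 = 430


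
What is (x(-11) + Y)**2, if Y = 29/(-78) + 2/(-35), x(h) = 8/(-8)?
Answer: 15217801/7452900 ≈ 2.0419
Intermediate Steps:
x(h) = -1 (x(h) = 8*(-1/8) = -1)
Y = -1171/2730 (Y = 29*(-1/78) + 2*(-1/35) = -29/78 - 2/35 = -1171/2730 ≈ -0.42894)
(x(-11) + Y)**2 = (-1 - 1171/2730)**2 = (-3901/2730)**2 = 15217801/7452900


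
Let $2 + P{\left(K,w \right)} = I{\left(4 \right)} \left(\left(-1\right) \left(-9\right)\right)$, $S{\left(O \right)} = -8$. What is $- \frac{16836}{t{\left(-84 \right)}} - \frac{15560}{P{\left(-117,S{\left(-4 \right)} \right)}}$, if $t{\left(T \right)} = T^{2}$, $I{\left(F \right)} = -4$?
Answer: $\frac{4547983}{11172} \approx 407.09$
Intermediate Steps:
$P{\left(K,w \right)} = -38$ ($P{\left(K,w \right)} = -2 - 4 \left(\left(-1\right) \left(-9\right)\right) = -2 - 36 = -38$)
$- \frac{16836}{t{\left(-84 \right)}} - \frac{15560}{P{\left(-117,S{\left(-4 \right)} \right)}} = - \frac{16836}{\left(-84\right)^{2}} - \frac{15560}{-38} = - \frac{16836}{7056} - - \frac{7780}{19} = \left(-16836\right) \frac{1}{7056} + \frac{7780}{19} = - \frac{1403}{588} + \frac{7780}{19} = \frac{4547983}{11172}$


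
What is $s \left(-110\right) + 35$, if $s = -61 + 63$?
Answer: $-185$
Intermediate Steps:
$s = 2$
$s \left(-110\right) + 35 = 2 \left(-110\right) + 35 = -220 + 35 = -185$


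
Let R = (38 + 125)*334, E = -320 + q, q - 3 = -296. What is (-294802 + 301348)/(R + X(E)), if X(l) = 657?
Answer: 6546/55099 ≈ 0.11880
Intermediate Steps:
q = -293 (q = 3 - 296 = -293)
E = -613 (E = -320 - 293 = -613)
R = 54442 (R = 163*334 = 54442)
(-294802 + 301348)/(R + X(E)) = (-294802 + 301348)/(54442 + 657) = 6546/55099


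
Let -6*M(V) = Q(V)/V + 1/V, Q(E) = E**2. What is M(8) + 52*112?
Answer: 279487/48 ≈ 5822.6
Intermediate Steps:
M(V) = -V/6 - 1/(6*V) (M(V) = -(V**2/V + 1/V)/6 = -(V + 1/V)/6 = -V/6 - 1/(6*V))
M(8) + 52*112 = (1/6)*(-1 - 1*8**2)/8 + 52*112 = (1/6)*(1/8)*(-1 - 1*64) + 5824 = (1/6)*(1/8)*(-1 - 64) + 5824 = (1/6)*(1/8)*(-65) + 5824 = -65/48 + 5824 = 279487/48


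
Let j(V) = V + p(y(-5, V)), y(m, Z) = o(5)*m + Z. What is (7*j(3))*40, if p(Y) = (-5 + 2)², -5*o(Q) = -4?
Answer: 3360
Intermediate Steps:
o(Q) = ⅘ (o(Q) = -⅕*(-4) = ⅘)
y(m, Z) = Z + 4*m/5 (y(m, Z) = 4*m/5 + Z = Z + 4*m/5)
p(Y) = 9 (p(Y) = (-3)² = 9)
j(V) = 9 + V (j(V) = V + 9 = 9 + V)
(7*j(3))*40 = (7*(9 + 3))*40 = (7*12)*40 = 84*40 = 3360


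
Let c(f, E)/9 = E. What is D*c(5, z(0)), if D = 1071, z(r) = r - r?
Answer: 0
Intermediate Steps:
z(r) = 0
c(f, E) = 9*E
D*c(5, z(0)) = 1071*(9*0) = 1071*0 = 0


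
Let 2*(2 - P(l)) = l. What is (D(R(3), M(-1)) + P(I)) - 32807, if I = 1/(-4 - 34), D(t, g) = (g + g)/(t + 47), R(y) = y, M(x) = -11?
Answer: -62330311/1900 ≈ -32805.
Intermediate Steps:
D(t, g) = 2*g/(47 + t) (D(t, g) = (2*g)/(47 + t) = 2*g/(47 + t))
I = -1/38 (I = 1/(-38) = -1/38 ≈ -0.026316)
P(l) = 2 - l/2
(D(R(3), M(-1)) + P(I)) - 32807 = (2*(-11)/(47 + 3) + (2 - ½*(-1/38))) - 32807 = (2*(-11)/50 + (2 + 1/76)) - 32807 = (2*(-11)*(1/50) + 153/76) - 32807 = (-11/25 + 153/76) - 32807 = 2989/1900 - 32807 = -62330311/1900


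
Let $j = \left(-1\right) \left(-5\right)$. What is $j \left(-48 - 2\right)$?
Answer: $-250$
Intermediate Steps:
$j = 5$
$j \left(-48 - 2\right) = 5 \left(-48 - 2\right) = 5 \left(-50\right) = -250$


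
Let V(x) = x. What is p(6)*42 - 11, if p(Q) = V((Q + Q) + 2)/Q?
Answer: 87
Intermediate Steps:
p(Q) = (2 + 2*Q)/Q (p(Q) = ((Q + Q) + 2)/Q = (2*Q + 2)/Q = (2 + 2*Q)/Q)
p(6)*42 - 11 = (2 + 2/6)*42 - 11 = (2 + 2*(1/6))*42 - 11 = (2 + 1/3)*42 - 11 = (7/3)*42 - 11 = 98 - 11 = 87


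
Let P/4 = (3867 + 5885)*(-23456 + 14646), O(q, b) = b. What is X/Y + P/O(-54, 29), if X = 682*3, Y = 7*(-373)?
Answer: -897297572614/75719 ≈ -1.1850e+7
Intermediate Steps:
Y = -2611
P = -343660480 (P = 4*((3867 + 5885)*(-23456 + 14646)) = 4*(9752*(-8810)) = 4*(-85915120) = -343660480)
X = 2046
X/Y + P/O(-54, 29) = 2046/(-2611) - 343660480/29 = 2046*(-1/2611) - 343660480*1/29 = -2046/2611 - 343660480/29 = -897297572614/75719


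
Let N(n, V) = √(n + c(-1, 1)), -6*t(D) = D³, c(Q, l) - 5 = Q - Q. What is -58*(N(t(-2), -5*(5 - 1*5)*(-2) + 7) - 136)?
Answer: 7888 - 58*√57/3 ≈ 7742.0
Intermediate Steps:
c(Q, l) = 5 (c(Q, l) = 5 + (Q - Q) = 5 + 0 = 5)
t(D) = -D³/6
N(n, V) = √(5 + n) (N(n, V) = √(n + 5) = √(5 + n))
-58*(N(t(-2), -5*(5 - 1*5)*(-2) + 7) - 136) = -58*(√(5 - ⅙*(-2)³) - 136) = -58*(√(5 - ⅙*(-8)) - 136) = -58*(√(5 + 4/3) - 136) = -58*(√(19/3) - 136) = -58*(√57/3 - 136) = -58*(-136 + √57/3) = 7888 - 58*√57/3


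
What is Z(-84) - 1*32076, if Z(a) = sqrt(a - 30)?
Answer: -32076 + I*sqrt(114) ≈ -32076.0 + 10.677*I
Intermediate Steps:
Z(a) = sqrt(-30 + a)
Z(-84) - 1*32076 = sqrt(-30 - 84) - 1*32076 = sqrt(-114) - 32076 = I*sqrt(114) - 32076 = -32076 + I*sqrt(114)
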